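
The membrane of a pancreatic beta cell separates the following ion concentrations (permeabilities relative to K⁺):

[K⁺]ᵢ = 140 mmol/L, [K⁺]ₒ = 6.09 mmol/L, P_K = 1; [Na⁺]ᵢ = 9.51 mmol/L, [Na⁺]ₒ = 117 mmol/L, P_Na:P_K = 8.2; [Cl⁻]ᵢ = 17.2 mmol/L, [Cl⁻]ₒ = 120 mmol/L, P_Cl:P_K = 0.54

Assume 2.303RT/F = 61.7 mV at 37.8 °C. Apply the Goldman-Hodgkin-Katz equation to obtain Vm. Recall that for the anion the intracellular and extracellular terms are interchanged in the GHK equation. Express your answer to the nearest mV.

Vm = 61.7 · log₁₀[(Σ P·[cation]ₒ + Σ P·[anion]ᵢ) / (Σ P·[cation]ᵢ + Σ P·[anion]ₒ)]
Numerator = 1×6.09 + 8.2×117 + 0.54×17.2 = 974.8
Denominator = 1×140 + 8.2×9.51 + 0.54×120 = 282.8
Vm = 61.7 · log₁₀(3.4471) = 61.7 × (0.5375) = 33.16 mV

33 mV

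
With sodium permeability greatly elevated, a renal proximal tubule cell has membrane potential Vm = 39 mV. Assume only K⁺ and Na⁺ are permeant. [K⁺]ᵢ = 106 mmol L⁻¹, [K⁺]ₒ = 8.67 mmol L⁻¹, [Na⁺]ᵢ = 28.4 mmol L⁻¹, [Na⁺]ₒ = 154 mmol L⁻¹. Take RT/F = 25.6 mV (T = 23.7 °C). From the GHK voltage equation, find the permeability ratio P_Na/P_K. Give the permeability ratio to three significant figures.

20.2

Let α = P_Na/P_K. GHK: Vm = 25.6·ln[(Kₒ + α·Naₒ)/(Kᵢ + α·Naᵢ)].
e^(Vm/25.6) = e^(39.0/25.6) = 4.588
So 4.588·(Kᵢ + α·Naᵢ) = Kₒ + α·Naₒ → α = (4.588·106.0 − 8.67) / (154.0 − 4.588·28.4)
α = (486.3 − 8.67) / (154.0 − 130.3) = 477.7/23.7 = 20.15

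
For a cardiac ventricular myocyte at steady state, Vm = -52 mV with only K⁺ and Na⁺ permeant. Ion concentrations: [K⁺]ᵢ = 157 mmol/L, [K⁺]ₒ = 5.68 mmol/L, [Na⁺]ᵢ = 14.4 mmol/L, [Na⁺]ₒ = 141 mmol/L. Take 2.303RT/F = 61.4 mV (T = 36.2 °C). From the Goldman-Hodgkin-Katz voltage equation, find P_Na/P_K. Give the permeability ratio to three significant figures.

0.120

Let α = P_Na/P_K. GHK: Vm = 61.4·log₁₀[(Kₒ + α·Naₒ)/(Kᵢ + α·Naᵢ)].
10^(Vm/61.4) = 10^(-52.0/61.4) = 0.14226
So 0.14226·(Kᵢ + α·Naᵢ) = Kₒ + α·Naₒ → α = (0.14226·157.0 − 5.68) / (141.0 − 0.14226·14.4)
α = (22.34 − 5.68) / (141.0 − 2.049) = 16.66/139 = 0.1199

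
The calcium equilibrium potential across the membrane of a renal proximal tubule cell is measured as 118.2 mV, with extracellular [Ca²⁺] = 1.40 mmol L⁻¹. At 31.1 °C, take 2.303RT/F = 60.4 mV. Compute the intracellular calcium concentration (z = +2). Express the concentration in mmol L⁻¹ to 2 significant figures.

Nernst: E = (60.4/2) · log₁₀([out]/[in]), so log₁₀([out]/[in]) = 118.2 × 2 / 60.4 = 3.9139.
[out]/[in] = 10^(3.9139) = 8202.
[in] = 1.40 / 8202 = 0.0001707 mmol L⁻¹.

0.00017 mmol L⁻¹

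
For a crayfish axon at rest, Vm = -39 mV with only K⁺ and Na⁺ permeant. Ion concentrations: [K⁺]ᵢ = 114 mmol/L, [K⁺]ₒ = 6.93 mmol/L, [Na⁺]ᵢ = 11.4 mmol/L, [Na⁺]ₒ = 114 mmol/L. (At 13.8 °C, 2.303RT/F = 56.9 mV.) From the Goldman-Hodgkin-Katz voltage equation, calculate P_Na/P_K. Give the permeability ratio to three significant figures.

0.149

Let α = P_Na/P_K. GHK: Vm = 56.9·log₁₀[(Kₒ + α·Naₒ)/(Kᵢ + α·Naᵢ)].
10^(Vm/56.9) = 10^(-39.0/56.9) = 0.20634
So 0.20634·(Kᵢ + α·Naᵢ) = Kₒ + α·Naₒ → α = (0.20634·114.0 − 6.93) / (114.0 − 0.20634·11.4)
α = (23.52 − 6.93) / (114.0 − 2.352) = 16.59/111.6 = 0.1486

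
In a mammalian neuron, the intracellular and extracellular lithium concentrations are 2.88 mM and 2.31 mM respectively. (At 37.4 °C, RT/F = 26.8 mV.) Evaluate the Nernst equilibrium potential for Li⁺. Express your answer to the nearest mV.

E = (26.8/z) · ln([Li⁺]_out/[Li⁺]_in) with z = +1.
= (26.8/1) · ln(2.31/2.88) = 26.80 · ln(0.8021)
= 26.80 · (-0.2205) = -5.91 mV

-6 mV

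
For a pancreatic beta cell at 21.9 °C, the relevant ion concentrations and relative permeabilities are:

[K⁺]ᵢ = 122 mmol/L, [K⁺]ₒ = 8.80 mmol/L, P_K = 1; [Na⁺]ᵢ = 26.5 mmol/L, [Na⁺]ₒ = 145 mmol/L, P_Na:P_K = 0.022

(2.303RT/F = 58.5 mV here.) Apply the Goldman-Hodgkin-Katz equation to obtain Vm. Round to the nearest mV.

Vm = 58.5 · log₁₀[(Σ P·[cation]ₒ + Σ P·[anion]ᵢ) / (Σ P·[cation]ᵢ + Σ P·[anion]ₒ)]
Numerator = 1×8.80 + 0.022×145 = 11.99
Denominator = 1×122 + 0.022×26.5 = 122.6
Vm = 58.5 · log₁₀(0.097811) = 58.5 × (-1.0096) = -59.06 mV

-59 mV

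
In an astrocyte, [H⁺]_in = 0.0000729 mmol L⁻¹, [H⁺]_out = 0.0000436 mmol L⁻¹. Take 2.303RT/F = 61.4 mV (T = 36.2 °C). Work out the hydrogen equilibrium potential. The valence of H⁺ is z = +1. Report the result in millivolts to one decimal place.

-13.7 mV

E = (61.4/z) · log₁₀([H⁺]_out/[H⁺]_in) with z = +1.
= (61.4/1) · log₁₀(0.0000436/0.0000729) = 61.40 · log₁₀(0.5981)
= 61.40 · (-0.2232) = -13.71 mV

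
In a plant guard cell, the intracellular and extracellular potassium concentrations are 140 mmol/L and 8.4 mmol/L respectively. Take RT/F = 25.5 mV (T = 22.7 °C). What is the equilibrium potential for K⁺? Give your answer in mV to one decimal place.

-71.7 mV

E = (25.5/z) · ln([K⁺]_out/[K⁺]_in) with z = +1.
= (25.5/1) · ln(8.4/140) = 25.50 · ln(0.06)
= 25.50 · (-2.8134) = -71.74 mV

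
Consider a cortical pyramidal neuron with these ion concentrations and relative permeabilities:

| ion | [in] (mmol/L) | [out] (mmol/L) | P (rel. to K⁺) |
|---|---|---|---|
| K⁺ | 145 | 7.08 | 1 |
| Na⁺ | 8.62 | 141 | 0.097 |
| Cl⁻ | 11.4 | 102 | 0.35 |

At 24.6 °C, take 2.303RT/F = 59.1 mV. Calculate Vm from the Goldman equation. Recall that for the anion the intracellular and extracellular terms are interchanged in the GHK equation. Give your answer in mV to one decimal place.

-51.1 mV

Vm = 59.1 · log₁₀[(Σ P·[cation]ₒ + Σ P·[anion]ᵢ) / (Σ P·[cation]ᵢ + Σ P·[anion]ₒ)]
Numerator = 1×7.08 + 0.097×141 + 0.35×11.4 = 24.75
Denominator = 1×145 + 0.097×8.62 + 0.35×102 = 181.5
Vm = 59.1 · log₁₀(0.13632) = 59.1 × (-0.8654) = -51.15 mV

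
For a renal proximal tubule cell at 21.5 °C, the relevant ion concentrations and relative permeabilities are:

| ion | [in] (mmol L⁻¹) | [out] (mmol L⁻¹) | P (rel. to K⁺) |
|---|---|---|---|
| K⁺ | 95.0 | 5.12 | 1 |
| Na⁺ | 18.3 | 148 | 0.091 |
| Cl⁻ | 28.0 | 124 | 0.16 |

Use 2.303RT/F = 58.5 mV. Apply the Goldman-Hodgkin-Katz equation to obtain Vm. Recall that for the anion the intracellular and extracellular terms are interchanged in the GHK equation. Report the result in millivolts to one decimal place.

-41.1 mV

Vm = 58.5 · log₁₀[(Σ P·[cation]ₒ + Σ P·[anion]ᵢ) / (Σ P·[cation]ᵢ + Σ P·[anion]ₒ)]
Numerator = 1×5.12 + 0.091×148 + 0.16×28.0 = 23.07
Denominator = 1×95.0 + 0.091×18.3 + 0.16×124 = 116.5
Vm = 58.5 · log₁₀(0.198) = 58.5 × (-0.7033) = -41.15 mV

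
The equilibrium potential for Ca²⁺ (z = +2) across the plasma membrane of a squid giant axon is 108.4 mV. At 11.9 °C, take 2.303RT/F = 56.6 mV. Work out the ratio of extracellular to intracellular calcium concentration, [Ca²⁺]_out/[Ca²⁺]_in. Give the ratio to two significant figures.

6800

log₁₀([out]/[in]) = E·z/(56.6) = 108.4 × 2 / 56.6 = 3.8304
[out]/[in] = 10^(3.8304) = 6767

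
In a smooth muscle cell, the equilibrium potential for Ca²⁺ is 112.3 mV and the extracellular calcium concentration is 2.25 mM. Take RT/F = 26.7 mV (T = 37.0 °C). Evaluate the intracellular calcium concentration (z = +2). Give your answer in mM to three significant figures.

0.000500 mM

Nernst: E = (26.7/2) · ln([out]/[in]), so ln([out]/[in]) = 112.3 × 2 / 26.7 = 8.4120.
[out]/[in] = e^(8.4120) = 4501.
[in] = 2.25 / 4501 = 0.0004999 mM.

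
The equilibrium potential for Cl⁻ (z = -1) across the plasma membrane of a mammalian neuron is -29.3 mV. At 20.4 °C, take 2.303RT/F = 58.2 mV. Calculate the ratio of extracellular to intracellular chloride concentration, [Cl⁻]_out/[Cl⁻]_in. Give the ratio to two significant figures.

log₁₀([out]/[in]) = E·z/(58.2) = -29.3 × -1 / 58.2 = 0.5034
[out]/[in] = 10^(0.5034) = 3.187

3.2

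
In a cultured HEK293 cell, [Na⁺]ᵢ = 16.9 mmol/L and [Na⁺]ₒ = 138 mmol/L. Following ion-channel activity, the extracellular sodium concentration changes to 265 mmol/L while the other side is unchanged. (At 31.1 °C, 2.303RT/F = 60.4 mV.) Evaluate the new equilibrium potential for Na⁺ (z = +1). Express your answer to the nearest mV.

After the shift: [Na⁺]_out = 265, [Na⁺]_in = 16.9 mmol/L.
E_new = (60.4/1)·log₁₀(265/16.9) = 60.40 · (1.1954) = 72.20 mV

72 mV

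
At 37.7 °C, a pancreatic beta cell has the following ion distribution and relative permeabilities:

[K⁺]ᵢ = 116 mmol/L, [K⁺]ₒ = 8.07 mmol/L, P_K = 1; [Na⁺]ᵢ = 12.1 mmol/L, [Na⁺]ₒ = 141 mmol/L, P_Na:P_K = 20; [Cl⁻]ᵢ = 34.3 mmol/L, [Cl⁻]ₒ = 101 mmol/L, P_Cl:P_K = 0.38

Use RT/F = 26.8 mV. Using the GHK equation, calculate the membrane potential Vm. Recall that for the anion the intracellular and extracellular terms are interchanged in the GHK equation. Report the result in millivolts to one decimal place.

Vm = 26.8 · ln[(Σ P·[cation]ₒ + Σ P·[anion]ᵢ) / (Σ P·[cation]ᵢ + Σ P·[anion]ₒ)]
Numerator = 1×8.07 + 20×141 + 0.38×34.3 = 2841
Denominator = 1×116 + 20×12.1 + 0.38×101 = 396.4
Vm = 26.8 · ln(7.1676) = 26.8 × (1.9696) = 52.78 mV

52.8 mV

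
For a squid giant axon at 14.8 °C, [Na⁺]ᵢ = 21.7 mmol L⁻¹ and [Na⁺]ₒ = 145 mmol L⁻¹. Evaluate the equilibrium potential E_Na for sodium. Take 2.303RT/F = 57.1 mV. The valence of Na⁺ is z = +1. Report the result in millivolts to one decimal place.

47.1 mV

E = (57.1/z) · log₁₀([Na⁺]_out/[Na⁺]_in) with z = +1.
= (57.1/1) · log₁₀(145/21.7) = 57.10 · log₁₀(6.682)
= 57.10 · (0.8249) = 47.10 mV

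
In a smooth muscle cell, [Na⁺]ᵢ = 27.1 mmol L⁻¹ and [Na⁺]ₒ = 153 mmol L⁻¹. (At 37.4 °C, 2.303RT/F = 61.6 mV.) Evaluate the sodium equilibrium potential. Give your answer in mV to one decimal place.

46.3 mV

E = (61.6/z) · log₁₀([Na⁺]_out/[Na⁺]_in) with z = +1.
= (61.6/1) · log₁₀(153/27.1) = 61.60 · log₁₀(5.646)
= 61.60 · (0.7517) = 46.31 mV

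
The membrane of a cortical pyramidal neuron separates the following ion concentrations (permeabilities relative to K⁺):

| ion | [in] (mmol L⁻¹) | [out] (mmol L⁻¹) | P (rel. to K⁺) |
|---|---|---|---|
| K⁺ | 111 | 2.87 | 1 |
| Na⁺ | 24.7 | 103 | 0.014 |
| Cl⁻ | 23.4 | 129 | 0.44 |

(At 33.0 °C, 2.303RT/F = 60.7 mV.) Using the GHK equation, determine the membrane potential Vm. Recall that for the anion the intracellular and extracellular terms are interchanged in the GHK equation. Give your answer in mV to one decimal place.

-64.4 mV

Vm = 60.7 · log₁₀[(Σ P·[cation]ₒ + Σ P·[anion]ᵢ) / (Σ P·[cation]ᵢ + Σ P·[anion]ₒ)]
Numerator = 1×2.87 + 0.014×103 + 0.44×23.4 = 14.61
Denominator = 1×111 + 0.014×24.7 + 0.44×129 = 168.1
Vm = 60.7 · log₁₀(0.086898) = 60.7 × (-1.0610) = -64.40 mV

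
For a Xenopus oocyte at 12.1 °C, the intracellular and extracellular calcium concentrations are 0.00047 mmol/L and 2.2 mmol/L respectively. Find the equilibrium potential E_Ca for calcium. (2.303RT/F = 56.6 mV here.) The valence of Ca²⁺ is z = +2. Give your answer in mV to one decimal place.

103.9 mV

E = (56.6/z) · log₁₀([Ca²⁺]_out/[Ca²⁺]_in) with z = +2.
= (56.6/2) · log₁₀(2.2/0.00047) = 28.30 · log₁₀(4681)
= 28.30 · (3.6703) = 103.87 mV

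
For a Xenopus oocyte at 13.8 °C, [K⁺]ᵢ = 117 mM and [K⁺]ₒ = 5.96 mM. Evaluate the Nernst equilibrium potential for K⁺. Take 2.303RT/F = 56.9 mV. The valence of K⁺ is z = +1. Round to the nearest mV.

E = (56.9/z) · log₁₀([K⁺]_out/[K⁺]_in) with z = +1.
= (56.9/1) · log₁₀(5.96/117) = 56.90 · log₁₀(0.05094)
= 56.90 · (-1.2929) = -73.57 mV

-74 mV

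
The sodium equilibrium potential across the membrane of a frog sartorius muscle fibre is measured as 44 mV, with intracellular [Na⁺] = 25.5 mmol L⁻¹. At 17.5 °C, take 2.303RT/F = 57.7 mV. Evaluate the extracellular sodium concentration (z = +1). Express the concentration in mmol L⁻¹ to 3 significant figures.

Nernst: E = (57.7/1) · log₁₀([out]/[in]), so log₁₀([out]/[in]) = 44.0 × 1 / 57.7 = 0.7626.
[out]/[in] = 10^(0.7626) = 5.788.
[out] = 5.788 × 25.5 = 147.6 mmol L⁻¹.

148 mmol L⁻¹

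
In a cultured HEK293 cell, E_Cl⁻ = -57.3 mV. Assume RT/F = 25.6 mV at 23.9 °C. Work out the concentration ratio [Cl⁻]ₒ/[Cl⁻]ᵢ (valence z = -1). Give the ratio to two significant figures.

9.4

ln([out]/[in]) = E·z/(25.6) = -57.3 × -1 / 25.6 = 2.2383
[out]/[in] = e^(2.2383) = 9.377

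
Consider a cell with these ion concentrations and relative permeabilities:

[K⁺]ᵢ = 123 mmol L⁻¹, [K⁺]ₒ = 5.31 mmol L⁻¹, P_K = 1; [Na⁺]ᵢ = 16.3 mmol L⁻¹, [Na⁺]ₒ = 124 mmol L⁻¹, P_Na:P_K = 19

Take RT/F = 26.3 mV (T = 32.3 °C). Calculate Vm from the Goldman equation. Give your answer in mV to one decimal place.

Vm = 26.3 · ln[(Σ P·[cation]ₒ + Σ P·[anion]ᵢ) / (Σ P·[cation]ᵢ + Σ P·[anion]ₒ)]
Numerator = 1×5.31 + 19×124 = 2361
Denominator = 1×123 + 19×16.3 = 432.7
Vm = 26.3 · ln(5.4572) = 26.3 × (1.6969) = 44.63 mV

44.6 mV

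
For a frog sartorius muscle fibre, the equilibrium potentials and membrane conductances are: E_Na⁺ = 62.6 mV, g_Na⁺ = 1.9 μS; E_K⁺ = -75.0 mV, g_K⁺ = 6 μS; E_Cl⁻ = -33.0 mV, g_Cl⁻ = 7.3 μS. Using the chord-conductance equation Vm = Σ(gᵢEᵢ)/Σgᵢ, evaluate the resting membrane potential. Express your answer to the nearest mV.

Σ gᵢEᵢ = 1.9·(62.6) + 6·(-75.0) + 7.3·(-33.0) = -571.96
Σ gᵢ = 1.9 + 6 + 7.3 = 15.2
Vm = -571.96 / 15.2 = -37.63 mV

-38 mV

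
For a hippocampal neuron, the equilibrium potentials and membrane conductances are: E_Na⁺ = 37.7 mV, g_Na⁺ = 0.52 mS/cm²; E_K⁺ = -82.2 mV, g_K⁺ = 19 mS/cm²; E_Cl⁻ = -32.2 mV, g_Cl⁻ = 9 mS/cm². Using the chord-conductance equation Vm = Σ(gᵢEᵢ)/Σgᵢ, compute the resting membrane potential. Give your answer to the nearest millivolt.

-64 mV

Σ gᵢEᵢ = 0.52·(37.7) + 19·(-82.2) + 9·(-32.2) = -1832.00
Σ gᵢ = 0.52 + 19 + 9 = 28.52
Vm = -1832.00 / 28.52 = -64.24 mV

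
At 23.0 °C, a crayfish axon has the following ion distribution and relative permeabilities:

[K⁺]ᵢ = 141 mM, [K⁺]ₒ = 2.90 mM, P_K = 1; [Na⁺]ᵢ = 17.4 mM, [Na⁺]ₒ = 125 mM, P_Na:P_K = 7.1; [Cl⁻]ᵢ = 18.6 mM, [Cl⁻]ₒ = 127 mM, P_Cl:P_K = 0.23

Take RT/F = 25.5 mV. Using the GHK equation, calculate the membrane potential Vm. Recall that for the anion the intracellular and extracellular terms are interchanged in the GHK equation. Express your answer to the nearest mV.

28 mV

Vm = 25.5 · ln[(Σ P·[cation]ₒ + Σ P·[anion]ᵢ) / (Σ P·[cation]ᵢ + Σ P·[anion]ₒ)]
Numerator = 1×2.90 + 7.1×125 + 0.23×18.6 = 894.7
Denominator = 1×141 + 7.1×17.4 + 0.23×127 = 293.7
Vm = 25.5 · ln(3.0457) = 25.5 × (1.1137) = 28.40 mV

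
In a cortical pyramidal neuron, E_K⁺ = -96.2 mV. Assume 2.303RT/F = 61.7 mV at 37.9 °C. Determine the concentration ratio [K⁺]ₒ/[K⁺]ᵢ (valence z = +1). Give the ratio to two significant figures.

0.028

log₁₀([out]/[in]) = E·z/(61.7) = -96.2 × 1 / 61.7 = -1.5592
[out]/[in] = 10^(-1.5592) = 0.0276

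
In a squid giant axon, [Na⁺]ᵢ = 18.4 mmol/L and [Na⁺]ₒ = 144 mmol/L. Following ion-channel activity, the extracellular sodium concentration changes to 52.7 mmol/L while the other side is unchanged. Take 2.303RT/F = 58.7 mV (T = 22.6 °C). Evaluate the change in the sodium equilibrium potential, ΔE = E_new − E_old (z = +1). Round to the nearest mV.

E_old = (58.7/1)·log₁₀(144/18.4) = 52.45 mV
E_new = (58.7/1)·log₁₀(52.7/18.4) = 26.83 mV
ΔE = 26.83 − (52.45) = -25.63 mV

-26 mV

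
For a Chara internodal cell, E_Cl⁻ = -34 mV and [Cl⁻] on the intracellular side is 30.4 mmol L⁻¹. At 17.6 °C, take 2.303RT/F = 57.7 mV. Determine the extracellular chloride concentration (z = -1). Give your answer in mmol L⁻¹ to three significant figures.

118 mmol L⁻¹

Nernst: E = (57.7/-1) · log₁₀([out]/[in]), so log₁₀([out]/[in]) = -34.0 × -1 / 57.7 = 0.5893.
[out]/[in] = 10^(0.5893) = 3.884.
[out] = 3.884 × 30.4 = 118.1 mmol L⁻¹.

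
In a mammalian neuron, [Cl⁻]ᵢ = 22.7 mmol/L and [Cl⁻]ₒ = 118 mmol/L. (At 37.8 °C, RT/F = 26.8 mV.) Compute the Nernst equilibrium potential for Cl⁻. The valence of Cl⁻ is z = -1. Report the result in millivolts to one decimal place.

-44.2 mV

E = (26.8/z) · ln([Cl⁻]_out/[Cl⁻]_in) with z = -1.
For an anion, dividing by z = -1 reverses the sign.
= (26.8/-1) · ln(118/22.7) = -26.80 · ln(5.198)
= -26.80 · (1.6483) = -44.17 mV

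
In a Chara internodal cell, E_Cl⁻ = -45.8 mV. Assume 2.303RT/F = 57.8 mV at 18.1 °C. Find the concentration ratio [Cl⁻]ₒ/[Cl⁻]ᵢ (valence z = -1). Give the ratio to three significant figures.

6.20

log₁₀([out]/[in]) = E·z/(57.8) = -45.8 × -1 / 57.8 = 0.7924
[out]/[in] = 10^(0.7924) = 6.2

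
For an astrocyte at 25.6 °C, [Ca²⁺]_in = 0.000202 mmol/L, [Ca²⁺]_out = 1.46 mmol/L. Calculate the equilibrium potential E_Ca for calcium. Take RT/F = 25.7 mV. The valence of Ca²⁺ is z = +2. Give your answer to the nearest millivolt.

E = (25.7/z) · ln([Ca²⁺]_out/[Ca²⁺]_in) with z = +2.
= (25.7/2) · ln(1.46/0.000202) = 12.85 · ln(7228)
= 12.85 · (8.8857) = 114.18 mV

114 mV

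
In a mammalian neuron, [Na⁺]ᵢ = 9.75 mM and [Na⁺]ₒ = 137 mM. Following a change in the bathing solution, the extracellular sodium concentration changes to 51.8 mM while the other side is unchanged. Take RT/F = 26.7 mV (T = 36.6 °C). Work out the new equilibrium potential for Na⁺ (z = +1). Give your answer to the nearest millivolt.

45 mV

After the shift: [Na⁺]_out = 51.8, [Na⁺]_in = 9.75 mM.
E_new = (26.7/1)·ln(51.8/9.75) = 26.70 · (1.6701) = 44.59 mV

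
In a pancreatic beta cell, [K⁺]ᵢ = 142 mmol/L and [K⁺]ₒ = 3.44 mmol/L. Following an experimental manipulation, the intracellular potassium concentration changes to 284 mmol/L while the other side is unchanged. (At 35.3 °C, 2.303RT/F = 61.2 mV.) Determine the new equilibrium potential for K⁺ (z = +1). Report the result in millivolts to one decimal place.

-117.3 mV

After the shift: [K⁺]_out = 3.44, [K⁺]_in = 284 mmol/L.
E_new = (61.2/1)·log₁₀(3.44/284) = 61.20 · (-1.9168) = -117.31 mV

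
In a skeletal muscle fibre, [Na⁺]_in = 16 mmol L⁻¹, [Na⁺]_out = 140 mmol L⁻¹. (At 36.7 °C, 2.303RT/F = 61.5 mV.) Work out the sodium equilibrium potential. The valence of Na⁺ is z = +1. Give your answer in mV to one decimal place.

E = (61.5/z) · log₁₀([Na⁺]_out/[Na⁺]_in) with z = +1.
= (61.5/1) · log₁₀(140/16) = 61.50 · log₁₀(8.75)
= 61.50 · (0.9420) = 57.93 mV

57.9 mV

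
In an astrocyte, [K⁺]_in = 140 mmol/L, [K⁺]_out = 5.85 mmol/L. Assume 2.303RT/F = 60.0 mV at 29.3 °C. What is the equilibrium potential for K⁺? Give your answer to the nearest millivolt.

E = (60.0/z) · log₁₀([K⁺]_out/[K⁺]_in) with z = +1.
= (60.0/1) · log₁₀(5.85/140) = 60.00 · log₁₀(0.04179)
= 60.00 · (-1.3790) = -82.74 mV

-83 mV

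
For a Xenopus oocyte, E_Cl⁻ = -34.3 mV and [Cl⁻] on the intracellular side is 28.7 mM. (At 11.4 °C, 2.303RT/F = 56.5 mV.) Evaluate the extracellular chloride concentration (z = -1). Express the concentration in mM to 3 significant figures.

116 mM

Nernst: E = (56.5/-1) · log₁₀([out]/[in]), so log₁₀([out]/[in]) = -34.3 × -1 / 56.5 = 0.6071.
[out]/[in] = 10^(0.6071) = 4.047.
[out] = 4.047 × 28.7 = 116.1 mM.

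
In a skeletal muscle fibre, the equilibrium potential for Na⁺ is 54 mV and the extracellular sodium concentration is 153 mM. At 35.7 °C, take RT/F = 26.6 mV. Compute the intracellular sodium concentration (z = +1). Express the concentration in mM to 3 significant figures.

Nernst: E = (26.6/1) · ln([out]/[in]), so ln([out]/[in]) = 54.0 × 1 / 26.6 = 2.0301.
[out]/[in] = e^(2.0301) = 7.615.
[in] = 153 / 7.615 = 20.09 mM.

20.1 mM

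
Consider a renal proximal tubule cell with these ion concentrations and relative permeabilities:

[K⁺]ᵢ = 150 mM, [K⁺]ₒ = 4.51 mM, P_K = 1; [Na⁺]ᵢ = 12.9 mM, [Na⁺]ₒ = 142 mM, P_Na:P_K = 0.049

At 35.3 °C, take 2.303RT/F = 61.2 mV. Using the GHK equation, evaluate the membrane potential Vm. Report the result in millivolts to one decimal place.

-68.4 mV

Vm = 61.2 · log₁₀[(Σ P·[cation]ₒ + Σ P·[anion]ᵢ) / (Σ P·[cation]ᵢ + Σ P·[anion]ₒ)]
Numerator = 1×4.51 + 0.049×142 = 11.47
Denominator = 1×150 + 0.049×12.9 = 150.6
Vm = 61.2 · log₁₀(0.076133) = 61.2 × (-1.1184) = -68.45 mV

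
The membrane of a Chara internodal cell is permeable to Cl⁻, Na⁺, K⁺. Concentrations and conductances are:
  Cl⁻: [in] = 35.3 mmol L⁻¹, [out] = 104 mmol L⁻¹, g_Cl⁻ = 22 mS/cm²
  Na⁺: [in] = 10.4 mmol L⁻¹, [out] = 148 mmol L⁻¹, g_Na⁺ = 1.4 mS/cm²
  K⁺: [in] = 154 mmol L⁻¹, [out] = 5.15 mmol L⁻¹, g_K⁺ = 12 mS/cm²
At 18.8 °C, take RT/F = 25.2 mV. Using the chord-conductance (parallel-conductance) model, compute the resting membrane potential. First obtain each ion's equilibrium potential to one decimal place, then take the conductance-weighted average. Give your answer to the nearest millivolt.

-43 mV

E_Cl⁻ = (25.2/-1)·ln(104/35.3) = -27.2 mV
E_Na⁺ = (25.2/1)·ln(148/10.4) = 66.9 mV
E_K⁺ = (25.2/1)·ln(5.15/154) = -85.6 mV
Vm = (Σ gᵢEᵢ)/(Σ gᵢ) = (22·-27.2 + 1.4·66.9 + 12·-85.6) / (22 + 1.4 + 12)
= -1531.94 / 35.4 = -43.28 mV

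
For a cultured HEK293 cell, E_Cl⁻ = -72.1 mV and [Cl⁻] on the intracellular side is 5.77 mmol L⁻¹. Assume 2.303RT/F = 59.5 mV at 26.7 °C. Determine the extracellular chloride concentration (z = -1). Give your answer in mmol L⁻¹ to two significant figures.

Nernst: E = (59.5/-1) · log₁₀([out]/[in]), so log₁₀([out]/[in]) = -72.1 × -1 / 59.5 = 1.2118.
[out]/[in] = 10^(1.2118) = 16.28.
[out] = 16.28 × 5.77 = 93.96 mmol L⁻¹.

94 mmol L⁻¹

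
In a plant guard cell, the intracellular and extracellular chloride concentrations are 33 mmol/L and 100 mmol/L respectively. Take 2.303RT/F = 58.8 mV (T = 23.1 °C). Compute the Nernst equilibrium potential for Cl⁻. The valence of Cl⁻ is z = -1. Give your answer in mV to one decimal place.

E = (58.8/z) · log₁₀([Cl⁻]_out/[Cl⁻]_in) with z = -1.
For an anion, dividing by z = -1 reverses the sign.
= (58.8/-1) · log₁₀(100/33) = -58.80 · log₁₀(3.03)
= -58.80 · (0.4815) = -28.31 mV

-28.3 mV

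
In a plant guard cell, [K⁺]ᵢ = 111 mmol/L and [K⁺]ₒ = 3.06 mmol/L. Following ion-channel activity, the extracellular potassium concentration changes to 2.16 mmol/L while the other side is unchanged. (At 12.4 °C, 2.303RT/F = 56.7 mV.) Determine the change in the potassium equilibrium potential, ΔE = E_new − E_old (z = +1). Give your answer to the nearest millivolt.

-9 mV

E_old = (56.7/1)·log₁₀(3.06/111) = -88.43 mV
E_new = (56.7/1)·log₁₀(2.16/111) = -97.01 mV
ΔE = -97.01 − (-88.43) = -8.58 mV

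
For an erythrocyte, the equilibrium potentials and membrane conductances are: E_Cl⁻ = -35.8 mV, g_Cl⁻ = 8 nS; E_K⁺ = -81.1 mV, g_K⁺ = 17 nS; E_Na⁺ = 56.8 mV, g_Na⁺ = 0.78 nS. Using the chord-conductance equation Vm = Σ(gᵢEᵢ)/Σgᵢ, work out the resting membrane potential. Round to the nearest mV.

Σ gᵢEᵢ = 8·(-35.8) + 17·(-81.1) + 0.78·(56.8) = -1620.80
Σ gᵢ = 8 + 17 + 0.78 = 25.78
Vm = -1620.80 / 25.78 = -62.87 mV

-63 mV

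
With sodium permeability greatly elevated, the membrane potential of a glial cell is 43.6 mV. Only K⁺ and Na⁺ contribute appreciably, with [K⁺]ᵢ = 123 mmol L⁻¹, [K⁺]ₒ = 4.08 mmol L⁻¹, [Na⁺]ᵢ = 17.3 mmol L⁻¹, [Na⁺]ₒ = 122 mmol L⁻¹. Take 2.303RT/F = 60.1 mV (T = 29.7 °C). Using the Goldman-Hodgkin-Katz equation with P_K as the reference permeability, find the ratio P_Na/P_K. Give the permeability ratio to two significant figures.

22

Let α = P_Na/P_K. GHK: Vm = 60.1·log₁₀[(Kₒ + α·Naₒ)/(Kᵢ + α·Naᵢ)].
10^(Vm/60.1) = 10^(43.6/60.1) = 5.3144
So 5.3144·(Kᵢ + α·Naᵢ) = Kₒ + α·Naₒ → α = (5.3144·123.0 − 4.08) / (122.0 − 5.3144·17.3)
α = (653.7 − 4.08) / (122.0 − 91.94) = 649.6/30.06 = 21.61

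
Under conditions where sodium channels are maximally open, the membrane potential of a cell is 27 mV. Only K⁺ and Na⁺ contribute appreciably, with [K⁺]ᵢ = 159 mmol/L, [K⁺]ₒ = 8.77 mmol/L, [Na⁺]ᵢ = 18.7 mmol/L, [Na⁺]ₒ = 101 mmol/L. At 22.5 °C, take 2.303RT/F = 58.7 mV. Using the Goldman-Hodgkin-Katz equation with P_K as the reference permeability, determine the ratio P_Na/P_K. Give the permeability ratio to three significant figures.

Let α = P_Na/P_K. GHK: Vm = 58.7·log₁₀[(Kₒ + α·Naₒ)/(Kᵢ + α·Naᵢ)].
10^(Vm/58.7) = 10^(27.0/58.7) = 2.8838
So 2.8838·(Kᵢ + α·Naᵢ) = Kₒ + α·Naₒ → α = (2.8838·159.0 − 8.77) / (101.0 − 2.8838·18.7)
α = (458.5 − 8.77) / (101.0 − 53.93) = 449.8/47.07 = 9.554

9.55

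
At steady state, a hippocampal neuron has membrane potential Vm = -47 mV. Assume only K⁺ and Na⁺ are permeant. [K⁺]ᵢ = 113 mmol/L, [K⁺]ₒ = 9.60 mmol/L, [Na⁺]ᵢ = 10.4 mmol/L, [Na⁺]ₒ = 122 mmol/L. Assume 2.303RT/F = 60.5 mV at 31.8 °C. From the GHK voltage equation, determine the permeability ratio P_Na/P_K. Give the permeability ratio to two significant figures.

Let α = P_Na/P_K. GHK: Vm = 60.5·log₁₀[(Kₒ + α·Naₒ)/(Kᵢ + α·Naᵢ)].
10^(Vm/60.5) = 10^(-47.0/60.5) = 0.16716
So 0.16716·(Kᵢ + α·Naᵢ) = Kₒ + α·Naₒ → α = (0.16716·113.0 − 9.6) / (122.0 − 0.16716·10.4)
α = (18.89 − 9.6) / (122.0 − 1.738) = 9.289/120.3 = 0.07724

0.077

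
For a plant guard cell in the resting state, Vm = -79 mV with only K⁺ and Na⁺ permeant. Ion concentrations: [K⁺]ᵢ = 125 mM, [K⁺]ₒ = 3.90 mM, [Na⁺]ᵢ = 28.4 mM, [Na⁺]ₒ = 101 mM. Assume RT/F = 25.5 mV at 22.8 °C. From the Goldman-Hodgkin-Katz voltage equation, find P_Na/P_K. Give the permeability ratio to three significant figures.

0.0175

Let α = P_Na/P_K. GHK: Vm = 25.5·ln[(Kₒ + α·Naₒ)/(Kᵢ + α·Naᵢ)].
e^(Vm/25.5) = e^(-79.0/25.5) = 0.045138
So 0.045138·(Kᵢ + α·Naᵢ) = Kₒ + α·Naₒ → α = (0.045138·125.0 − 3.9) / (101.0 − 0.045138·28.4)
α = (5.642 − 3.9) / (101.0 − 1.282) = 1.742/99.72 = 0.01747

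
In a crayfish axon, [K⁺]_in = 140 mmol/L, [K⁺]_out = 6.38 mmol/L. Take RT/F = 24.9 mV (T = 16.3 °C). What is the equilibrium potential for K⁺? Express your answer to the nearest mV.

-77 mV

E = (24.9/z) · ln([K⁺]_out/[K⁺]_in) with z = +1.
= (24.9/1) · ln(6.38/140) = 24.90 · ln(0.04557)
= 24.90 · (-3.0885) = -76.90 mV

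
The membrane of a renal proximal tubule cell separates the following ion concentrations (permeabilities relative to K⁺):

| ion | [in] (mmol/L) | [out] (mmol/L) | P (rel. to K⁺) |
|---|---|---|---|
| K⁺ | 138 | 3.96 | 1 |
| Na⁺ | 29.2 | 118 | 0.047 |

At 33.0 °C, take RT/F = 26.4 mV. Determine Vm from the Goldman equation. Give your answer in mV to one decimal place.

Vm = 26.4 · ln[(Σ P·[cation]ₒ + Σ P·[anion]ᵢ) / (Σ P·[cation]ᵢ + Σ P·[anion]ₒ)]
Numerator = 1×3.96 + 0.047×118 = 9.506
Denominator = 1×138 + 0.047×29.2 = 139.4
Vm = 26.4 · ln(0.068206) = 26.4 × (-2.6852) = -70.89 mV

-70.9 mV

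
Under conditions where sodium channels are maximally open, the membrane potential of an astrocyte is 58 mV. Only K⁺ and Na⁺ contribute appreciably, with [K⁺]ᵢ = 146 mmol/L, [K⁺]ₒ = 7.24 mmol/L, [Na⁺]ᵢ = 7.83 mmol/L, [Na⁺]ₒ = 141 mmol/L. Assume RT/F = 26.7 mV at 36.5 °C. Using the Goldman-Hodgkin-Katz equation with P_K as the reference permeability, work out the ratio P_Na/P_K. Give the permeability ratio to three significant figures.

17.6

Let α = P_Na/P_K. GHK: Vm = 26.7·ln[(Kₒ + α·Naₒ)/(Kᵢ + α·Naᵢ)].
e^(Vm/26.7) = e^(58.0/26.7) = 8.7783
So 8.7783·(Kᵢ + α·Naᵢ) = Kₒ + α·Naₒ → α = (8.7783·146.0 − 7.24) / (141.0 − 8.7783·7.83)
α = (1282 − 7.24) / (141.0 − 68.73) = 1274/72.27 = 17.63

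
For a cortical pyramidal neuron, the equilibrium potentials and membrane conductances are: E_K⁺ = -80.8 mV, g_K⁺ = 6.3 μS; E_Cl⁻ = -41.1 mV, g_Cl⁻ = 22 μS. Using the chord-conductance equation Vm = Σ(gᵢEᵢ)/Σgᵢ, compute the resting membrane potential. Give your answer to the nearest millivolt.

-50 mV

Σ gᵢEᵢ = 6.3·(-80.8) + 22·(-41.1) = -1413.24
Σ gᵢ = 6.3 + 22 = 28.3
Vm = -1413.24 / 28.3 = -49.94 mV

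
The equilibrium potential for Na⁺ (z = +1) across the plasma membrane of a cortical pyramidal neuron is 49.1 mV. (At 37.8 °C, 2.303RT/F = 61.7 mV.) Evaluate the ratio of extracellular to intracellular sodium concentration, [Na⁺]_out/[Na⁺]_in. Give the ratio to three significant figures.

log₁₀([out]/[in]) = E·z/(61.7) = 49.1 × 1 / 61.7 = 0.7958
[out]/[in] = 10^(0.7958) = 6.249

6.25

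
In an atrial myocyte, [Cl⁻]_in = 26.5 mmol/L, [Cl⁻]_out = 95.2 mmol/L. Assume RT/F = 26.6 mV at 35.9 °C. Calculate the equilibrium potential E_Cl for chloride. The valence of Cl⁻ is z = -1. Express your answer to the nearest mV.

-34 mV

E = (26.6/z) · ln([Cl⁻]_out/[Cl⁻]_in) with z = -1.
For an anion, dividing by z = -1 reverses the sign.
= (26.6/-1) · ln(95.2/26.5) = -26.60 · ln(3.592)
= -26.60 · (1.2788) = -34.02 mV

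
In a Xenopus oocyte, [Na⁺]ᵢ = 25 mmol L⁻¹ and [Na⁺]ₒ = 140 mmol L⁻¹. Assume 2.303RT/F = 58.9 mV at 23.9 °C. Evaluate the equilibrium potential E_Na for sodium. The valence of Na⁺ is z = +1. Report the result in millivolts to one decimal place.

44.1 mV

E = (58.9/z) · log₁₀([Na⁺]_out/[Na⁺]_in) with z = +1.
= (58.9/1) · log₁₀(140/25) = 58.90 · log₁₀(5.6)
= 58.90 · (0.7482) = 44.07 mV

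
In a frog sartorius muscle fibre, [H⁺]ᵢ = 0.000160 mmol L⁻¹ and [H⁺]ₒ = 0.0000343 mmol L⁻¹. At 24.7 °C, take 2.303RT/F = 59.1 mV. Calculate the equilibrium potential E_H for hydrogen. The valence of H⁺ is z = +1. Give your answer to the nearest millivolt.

E = (59.1/z) · log₁₀([H⁺]_out/[H⁺]_in) with z = +1.
= (59.1/1) · log₁₀(0.0000343/0.000160) = 59.10 · log₁₀(0.2144)
= 59.10 · (-0.6688) = -39.53 mV

-40 mV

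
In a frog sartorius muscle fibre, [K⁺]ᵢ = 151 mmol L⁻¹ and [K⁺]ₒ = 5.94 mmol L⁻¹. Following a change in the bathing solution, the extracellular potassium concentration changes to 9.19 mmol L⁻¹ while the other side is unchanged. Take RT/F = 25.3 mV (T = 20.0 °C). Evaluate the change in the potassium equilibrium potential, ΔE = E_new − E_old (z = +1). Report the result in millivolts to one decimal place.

11.0 mV

E_old = (25.3/1)·ln(5.94/151) = -81.86 mV
E_new = (25.3/1)·ln(9.19/151) = -70.82 mV
ΔE = -70.82 − (-81.86) = 11.04 mV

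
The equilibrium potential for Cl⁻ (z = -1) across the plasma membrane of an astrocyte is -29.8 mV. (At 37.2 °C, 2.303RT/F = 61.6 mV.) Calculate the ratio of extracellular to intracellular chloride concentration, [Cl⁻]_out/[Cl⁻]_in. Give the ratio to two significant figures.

3.0

log₁₀([out]/[in]) = E·z/(61.6) = -29.8 × -1 / 61.6 = 0.4838
[out]/[in] = 10^(0.4838) = 3.046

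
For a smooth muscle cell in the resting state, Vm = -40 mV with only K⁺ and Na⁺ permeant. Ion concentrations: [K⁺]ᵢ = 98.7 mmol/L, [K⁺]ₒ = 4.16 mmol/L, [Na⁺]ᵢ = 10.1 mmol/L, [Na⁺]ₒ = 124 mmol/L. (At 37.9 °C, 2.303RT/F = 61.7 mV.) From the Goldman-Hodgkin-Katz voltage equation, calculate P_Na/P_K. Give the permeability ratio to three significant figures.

Let α = P_Na/P_K. GHK: Vm = 61.7·log₁₀[(Kₒ + α·Naₒ)/(Kᵢ + α·Naᵢ)].
10^(Vm/61.7) = 10^(-40.0/61.7) = 0.22475
So 0.22475·(Kᵢ + α·Naᵢ) = Kₒ + α·Naₒ → α = (0.22475·98.7 − 4.16) / (124.0 − 0.22475·10.1)
α = (22.18 − 4.16) / (124.0 − 2.27) = 18.02/121.7 = 0.1481

0.148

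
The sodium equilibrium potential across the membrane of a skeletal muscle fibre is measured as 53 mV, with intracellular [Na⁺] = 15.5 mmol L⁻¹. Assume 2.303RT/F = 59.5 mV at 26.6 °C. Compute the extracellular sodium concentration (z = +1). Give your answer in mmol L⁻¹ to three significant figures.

Nernst: E = (59.5/1) · log₁₀([out]/[in]), so log₁₀([out]/[in]) = 53.0 × 1 / 59.5 = 0.8908.
[out]/[in] = 10^(0.8908) = 7.776.
[out] = 7.776 × 15.5 = 120.5 mmol L⁻¹.

121 mmol L⁻¹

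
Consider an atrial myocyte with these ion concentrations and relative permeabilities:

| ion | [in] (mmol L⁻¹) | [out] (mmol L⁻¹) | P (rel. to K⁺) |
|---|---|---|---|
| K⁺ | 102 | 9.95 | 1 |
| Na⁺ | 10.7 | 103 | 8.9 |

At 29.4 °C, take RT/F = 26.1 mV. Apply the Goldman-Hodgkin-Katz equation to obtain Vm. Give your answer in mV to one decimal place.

Vm = 26.1 · ln[(Σ P·[cation]ₒ + Σ P·[anion]ᵢ) / (Σ P·[cation]ᵢ + Σ P·[anion]ₒ)]
Numerator = 1×9.95 + 8.9×103 = 926.7
Denominator = 1×102 + 8.9×10.7 = 197.2
Vm = 26.1 · ln(4.6983) = 26.1 × (1.5472) = 40.38 mV

40.4 mV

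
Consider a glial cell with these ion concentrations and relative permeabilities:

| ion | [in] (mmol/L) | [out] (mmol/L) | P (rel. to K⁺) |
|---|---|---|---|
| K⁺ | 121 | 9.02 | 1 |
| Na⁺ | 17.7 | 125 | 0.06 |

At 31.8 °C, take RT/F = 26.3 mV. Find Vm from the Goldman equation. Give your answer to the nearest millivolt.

Vm = 26.3 · ln[(Σ P·[cation]ₒ + Σ P·[anion]ᵢ) / (Σ P·[cation]ᵢ + Σ P·[anion]ₒ)]
Numerator = 1×9.02 + 0.06×125 = 16.52
Denominator = 1×121 + 0.06×17.7 = 122.1
Vm = 26.3 · ln(0.13534) = 26.3 × (-2.0000) = -52.60 mV

-53 mV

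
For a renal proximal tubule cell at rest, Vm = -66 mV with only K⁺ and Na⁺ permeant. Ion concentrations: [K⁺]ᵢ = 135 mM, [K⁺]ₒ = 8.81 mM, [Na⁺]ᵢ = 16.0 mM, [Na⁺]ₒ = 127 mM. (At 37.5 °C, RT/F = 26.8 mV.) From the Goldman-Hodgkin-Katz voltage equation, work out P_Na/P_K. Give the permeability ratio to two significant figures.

0.021

Let α = P_Na/P_K. GHK: Vm = 26.8·ln[(Kₒ + α·Naₒ)/(Kᵢ + α·Naᵢ)].
e^(Vm/26.8) = e^(-66.0/26.8) = 0.085206
So 0.085206·(Kᵢ + α·Naᵢ) = Kₒ + α·Naₒ → α = (0.085206·135.0 − 8.81) / (127.0 − 0.085206·16.0)
α = (11.5 − 8.81) / (127.0 − 1.363) = 2.693/125.6 = 0.02143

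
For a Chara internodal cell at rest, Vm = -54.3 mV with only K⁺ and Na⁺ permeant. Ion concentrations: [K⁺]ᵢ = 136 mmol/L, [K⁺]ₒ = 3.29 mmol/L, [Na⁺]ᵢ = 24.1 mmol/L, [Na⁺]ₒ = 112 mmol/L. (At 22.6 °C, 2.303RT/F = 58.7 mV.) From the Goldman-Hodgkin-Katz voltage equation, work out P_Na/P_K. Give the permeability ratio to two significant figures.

0.12

Let α = P_Na/P_K. GHK: Vm = 58.7·log₁₀[(Kₒ + α·Naₒ)/(Kᵢ + α·Naᵢ)].
10^(Vm/58.7) = 10^(-54.3/58.7) = 0.11884
So 0.11884·(Kᵢ + α·Naᵢ) = Kₒ + α·Naₒ → α = (0.11884·136.0 − 3.29) / (112.0 − 0.11884·24.1)
α = (16.16 − 3.29) / (112.0 − 2.864) = 12.87/109.1 = 0.1179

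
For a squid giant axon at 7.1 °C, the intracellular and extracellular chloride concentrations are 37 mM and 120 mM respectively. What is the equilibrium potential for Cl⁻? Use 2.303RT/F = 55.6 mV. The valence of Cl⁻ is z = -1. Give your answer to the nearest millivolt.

-28 mV

E = (55.6/z) · log₁₀([Cl⁻]_out/[Cl⁻]_in) with z = -1.
For an anion, dividing by z = -1 reverses the sign.
= (55.6/-1) · log₁₀(120/37) = -55.60 · log₁₀(3.243)
= -55.60 · (0.5110) = -28.41 mV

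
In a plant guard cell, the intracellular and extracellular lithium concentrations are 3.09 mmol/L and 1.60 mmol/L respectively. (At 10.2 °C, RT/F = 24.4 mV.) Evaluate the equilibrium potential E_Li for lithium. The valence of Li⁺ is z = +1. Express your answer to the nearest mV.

-16 mV

E = (24.4/z) · ln([Li⁺]_out/[Li⁺]_in) with z = +1.
= (24.4/1) · ln(1.60/3.09) = 24.40 · ln(0.5178)
= 24.40 · (-0.6582) = -16.06 mV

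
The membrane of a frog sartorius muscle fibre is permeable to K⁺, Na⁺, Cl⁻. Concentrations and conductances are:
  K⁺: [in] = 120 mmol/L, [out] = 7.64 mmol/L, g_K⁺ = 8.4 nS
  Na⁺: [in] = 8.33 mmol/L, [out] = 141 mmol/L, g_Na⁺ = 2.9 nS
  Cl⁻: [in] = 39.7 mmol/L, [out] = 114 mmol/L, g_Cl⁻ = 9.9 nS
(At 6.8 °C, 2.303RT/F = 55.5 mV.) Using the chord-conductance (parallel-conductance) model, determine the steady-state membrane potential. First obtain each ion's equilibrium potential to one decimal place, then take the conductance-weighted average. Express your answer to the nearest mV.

E_K⁺ = (55.5/1)·log₁₀(7.64/120) = -66.4 mV
E_Na⁺ = (55.5/1)·log₁₀(141/8.33) = 68.2 mV
E_Cl⁻ = (55.5/-1)·log₁₀(114/39.7) = -25.4 mV
Vm = (Σ gᵢEᵢ)/(Σ gᵢ) = (8.4·-66.4 + 2.9·68.2 + 9.9·-25.4) / (8.4 + 2.9 + 9.9)
= -611.44 / 21.2 = -28.84 mV

-29 mV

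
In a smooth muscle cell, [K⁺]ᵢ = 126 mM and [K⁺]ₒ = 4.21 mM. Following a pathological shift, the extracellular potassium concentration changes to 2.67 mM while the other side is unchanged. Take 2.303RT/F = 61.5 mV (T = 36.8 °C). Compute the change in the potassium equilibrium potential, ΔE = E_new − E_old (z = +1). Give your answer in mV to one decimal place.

-12.2 mV

E_old = (61.5/1)·log₁₀(4.21/126) = -90.78 mV
E_new = (61.5/1)·log₁₀(2.67/126) = -102.94 mV
ΔE = -102.94 − (-90.78) = -12.16 mV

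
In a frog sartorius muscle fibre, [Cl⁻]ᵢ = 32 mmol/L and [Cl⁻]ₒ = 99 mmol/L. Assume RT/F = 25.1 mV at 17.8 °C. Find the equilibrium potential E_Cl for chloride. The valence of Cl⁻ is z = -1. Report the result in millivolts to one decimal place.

-28.3 mV

E = (25.1/z) · ln([Cl⁻]_out/[Cl⁻]_in) with z = -1.
For an anion, dividing by z = -1 reverses the sign.
= (25.1/-1) · ln(99/32) = -25.10 · ln(3.094)
= -25.10 · (1.1294) = -28.35 mV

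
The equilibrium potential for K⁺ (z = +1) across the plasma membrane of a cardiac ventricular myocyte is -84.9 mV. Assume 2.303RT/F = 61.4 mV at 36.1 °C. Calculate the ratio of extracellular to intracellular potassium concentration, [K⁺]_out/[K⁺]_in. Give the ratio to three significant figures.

0.0414

log₁₀([out]/[in]) = E·z/(61.4) = -84.9 × 1 / 61.4 = -1.3827
[out]/[in] = 10^(-1.3827) = 0.04143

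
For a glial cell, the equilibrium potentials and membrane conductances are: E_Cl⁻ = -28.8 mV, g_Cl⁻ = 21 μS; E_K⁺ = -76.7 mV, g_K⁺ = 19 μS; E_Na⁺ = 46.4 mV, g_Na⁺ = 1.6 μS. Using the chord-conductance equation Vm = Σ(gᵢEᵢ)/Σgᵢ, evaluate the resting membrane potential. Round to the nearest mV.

-48 mV

Σ gᵢEᵢ = 21·(-28.8) + 19·(-76.7) + 1.6·(46.4) = -1987.86
Σ gᵢ = 21 + 19 + 1.6 = 41.6
Vm = -1987.86 / 41.6 = -47.79 mV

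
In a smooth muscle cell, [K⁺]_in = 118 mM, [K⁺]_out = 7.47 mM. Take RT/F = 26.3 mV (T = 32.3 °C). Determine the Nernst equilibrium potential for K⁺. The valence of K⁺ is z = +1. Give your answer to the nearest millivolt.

-73 mV

E = (26.3/z) · ln([K⁺]_out/[K⁺]_in) with z = +1.
= (26.3/1) · ln(7.47/118) = 26.30 · ln(0.06331)
= 26.30 · (-2.7598) = -72.58 mV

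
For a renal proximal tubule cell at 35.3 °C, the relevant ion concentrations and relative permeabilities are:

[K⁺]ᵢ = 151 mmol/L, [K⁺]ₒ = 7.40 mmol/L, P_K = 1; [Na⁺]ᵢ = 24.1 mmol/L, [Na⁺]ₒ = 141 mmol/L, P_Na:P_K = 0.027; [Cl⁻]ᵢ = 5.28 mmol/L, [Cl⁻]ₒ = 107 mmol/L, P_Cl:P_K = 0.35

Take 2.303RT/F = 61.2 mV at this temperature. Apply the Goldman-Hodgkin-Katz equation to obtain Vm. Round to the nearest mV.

Vm = 61.2 · log₁₀[(Σ P·[cation]ₒ + Σ P·[anion]ᵢ) / (Σ P·[cation]ᵢ + Σ P·[anion]ₒ)]
Numerator = 1×7.40 + 0.027×141 + 0.35×5.28 = 13.05
Denominator = 1×151 + 0.027×24.1 + 0.35×107 = 189.1
Vm = 61.2 · log₁₀(0.069037) = 61.2 × (-1.1609) = -71.05 mV

-71 mV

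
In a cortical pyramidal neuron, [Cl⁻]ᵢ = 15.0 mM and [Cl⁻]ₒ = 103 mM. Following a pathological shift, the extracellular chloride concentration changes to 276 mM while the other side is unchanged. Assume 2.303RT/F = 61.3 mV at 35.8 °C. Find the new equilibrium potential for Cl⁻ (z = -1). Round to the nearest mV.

-78 mV

After the shift: [Cl⁻]_out = 276, [Cl⁻]_in = 15.0 mM.
E_new = (61.3/-1)·log₁₀(276/15.0) = -61.30 · (1.2648) = -77.53 mV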